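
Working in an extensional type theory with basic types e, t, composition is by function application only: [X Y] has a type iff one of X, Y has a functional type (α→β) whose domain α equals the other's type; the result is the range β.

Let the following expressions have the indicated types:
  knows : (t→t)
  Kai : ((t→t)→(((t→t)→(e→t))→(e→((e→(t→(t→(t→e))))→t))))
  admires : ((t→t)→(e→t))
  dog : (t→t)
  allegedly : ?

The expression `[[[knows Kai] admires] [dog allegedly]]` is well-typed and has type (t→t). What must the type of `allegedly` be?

((t→t)→((e→((e→(t→(t→(t→e))))→t))→(t→t)))

[[[knows Kai] admires] [dog allegedly]] must have type (t→t). The sister [[knows Kai] admires] has type (e→((e→(t→(t→(t→e))))→t)); that is not a function onto (t→t), so [dog allegedly] must be the functor, of type ((e→((e→(t→(t→(t→e))))→t))→(t→t)).
[dog allegedly] must have type ((e→((e→(t→(t→(t→e))))→t))→(t→t)). The sister dog has type (t→t); that is not a function onto ((e→((e→(t→(t→(t→e))))→t))→(t→t)), so allegedly must be the functor, of type ((t→t)→((e→((e→(t→(t→(t→e))))→t))→(t→t))).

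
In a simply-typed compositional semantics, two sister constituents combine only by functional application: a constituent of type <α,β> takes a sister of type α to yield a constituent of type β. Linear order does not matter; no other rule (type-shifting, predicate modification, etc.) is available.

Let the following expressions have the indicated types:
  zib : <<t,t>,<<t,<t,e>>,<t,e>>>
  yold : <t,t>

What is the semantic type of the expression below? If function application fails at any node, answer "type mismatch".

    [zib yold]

[zib yold]: zib is <<t,t>,<<t,<t,e>>,<t,e>>>, yold is <t,t>; result <<t,<t,e>>,<t,e>>.

<<t,<t,e>>,<t,e>>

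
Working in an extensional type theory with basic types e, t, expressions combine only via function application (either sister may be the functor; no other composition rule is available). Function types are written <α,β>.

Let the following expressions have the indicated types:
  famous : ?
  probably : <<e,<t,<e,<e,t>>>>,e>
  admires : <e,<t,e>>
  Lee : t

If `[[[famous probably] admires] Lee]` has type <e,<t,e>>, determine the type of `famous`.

At [[[famous probably] admires] Lee] (required: <e,<t,e>>): Lee is t, which is not a function with range <e,<t,e>>; hence [[famous probably] admires] is the functor — type <t,<e,<t,e>>>.
At [[famous probably] admires] (required: <t,<e,<t,e>>>): admires is <e,<t,e>>, which is not a function with range <t,<e,<t,e>>>; hence [famous probably] is the functor — type <<e,<t,e>>,<t,<e,<t,e>>>>.
At [famous probably] (required: <<e,<t,e>>,<t,<e,<t,e>>>>): probably is <<e,<t,<e,<e,t>>>>,e>, which is not a function with range <<e,<t,e>>,<t,<e,<t,e>>>>; hence famous is the functor — type <<<e,<t,<e,<e,t>>>>,e>,<<e,<t,e>>,<t,<e,<t,e>>>>>.

<<<e,<t,<e,<e,t>>>>,e>,<<e,<t,e>>,<t,<e,<t,e>>>>>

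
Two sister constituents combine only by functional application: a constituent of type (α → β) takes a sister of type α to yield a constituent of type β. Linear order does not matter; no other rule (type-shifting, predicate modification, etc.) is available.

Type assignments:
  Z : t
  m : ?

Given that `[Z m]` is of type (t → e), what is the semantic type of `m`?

At [Z m] (required: (t → e)): Z is t, which is not a function with range (t → e); hence m is the functor — type (t → (t → e)).

(t → (t → e))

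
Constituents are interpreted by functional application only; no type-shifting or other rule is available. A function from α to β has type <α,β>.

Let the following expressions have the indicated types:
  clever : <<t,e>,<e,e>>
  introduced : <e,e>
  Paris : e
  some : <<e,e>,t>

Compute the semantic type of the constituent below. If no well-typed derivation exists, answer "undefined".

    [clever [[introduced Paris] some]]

[introduced Paris] — introduced of type <e,e> combines with Paris of type e: type e.
At [[introduced Paris] some]: neither e nor <<e,e>,t> can take the other as argument; the node is ill-typed.

undefined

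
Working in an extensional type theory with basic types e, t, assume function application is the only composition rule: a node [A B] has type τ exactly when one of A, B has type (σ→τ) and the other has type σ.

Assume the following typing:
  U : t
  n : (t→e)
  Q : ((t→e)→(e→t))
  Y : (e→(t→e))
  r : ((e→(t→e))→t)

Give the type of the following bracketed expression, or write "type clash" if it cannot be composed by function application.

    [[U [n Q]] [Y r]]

type clash

[n Q]: Q is ((t→e)→(e→t)), n is (t→e); result (e→t).
[U [n Q]]: t and (e→t) cannot combine by function application — type clash.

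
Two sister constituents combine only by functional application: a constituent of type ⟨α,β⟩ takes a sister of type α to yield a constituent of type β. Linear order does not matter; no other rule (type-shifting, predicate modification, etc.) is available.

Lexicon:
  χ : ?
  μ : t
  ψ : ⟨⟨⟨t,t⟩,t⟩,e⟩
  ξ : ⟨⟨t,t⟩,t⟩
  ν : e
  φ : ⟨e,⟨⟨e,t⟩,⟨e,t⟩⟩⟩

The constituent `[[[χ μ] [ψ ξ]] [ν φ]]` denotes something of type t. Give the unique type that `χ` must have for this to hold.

⟨t,⟨e,⟨⟨⟨e,t⟩,⟨e,t⟩⟩,t⟩⟩⟩

[[[χ μ] [ψ ξ]] [ν φ]] is required to be t. [ν φ] : ⟨⟨e,t⟩,⟨e,t⟩⟩ cannot yield t as functor, so [[χ μ] [ψ ξ]] : ⟨⟨⟨e,t⟩,⟨e,t⟩⟩,t⟩.
[[χ μ] [ψ ξ]] is required to be ⟨⟨⟨e,t⟩,⟨e,t⟩⟩,t⟩. [ψ ξ] : e cannot yield ⟨⟨⟨e,t⟩,⟨e,t⟩⟩,t⟩ as functor, so [χ μ] : ⟨e,⟨⟨⟨e,t⟩,⟨e,t⟩⟩,t⟩⟩.
[χ μ] is required to be ⟨e,⟨⟨⟨e,t⟩,⟨e,t⟩⟩,t⟩⟩. μ : t cannot yield ⟨e,⟨⟨⟨e,t⟩,⟨e,t⟩⟩,t⟩⟩ as functor, so χ : ⟨t,⟨e,⟨⟨⟨e,t⟩,⟨e,t⟩⟩,t⟩⟩⟩.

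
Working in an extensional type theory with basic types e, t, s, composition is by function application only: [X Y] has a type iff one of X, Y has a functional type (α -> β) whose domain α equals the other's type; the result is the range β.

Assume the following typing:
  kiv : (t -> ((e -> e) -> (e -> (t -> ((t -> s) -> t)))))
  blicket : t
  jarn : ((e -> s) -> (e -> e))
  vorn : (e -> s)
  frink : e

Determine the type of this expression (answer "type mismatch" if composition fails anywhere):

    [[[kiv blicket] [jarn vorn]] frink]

[kiv blicket] — kiv of type (t -> ((e -> e) -> (e -> (t -> ((t -> s) -> t))))) combines with blicket of type t: type ((e -> e) -> (e -> (t -> ((t -> s) -> t)))).
[jarn vorn] — jarn of type ((e -> s) -> (e -> e)) combines with vorn of type (e -> s): type (e -> e).
[[kiv blicket] [jarn vorn]] — [kiv blicket] of type ((e -> e) -> (e -> (t -> ((t -> s) -> t)))) combines with [jarn vorn] of type (e -> e): type (e -> (t -> ((t -> s) -> t))).
[[[kiv blicket] [jarn vorn]] frink] — [[kiv blicket] [jarn vorn]] of type (e -> (t -> ((t -> s) -> t))) combines with frink of type e: type (t -> ((t -> s) -> t)).

(t -> ((t -> s) -> t))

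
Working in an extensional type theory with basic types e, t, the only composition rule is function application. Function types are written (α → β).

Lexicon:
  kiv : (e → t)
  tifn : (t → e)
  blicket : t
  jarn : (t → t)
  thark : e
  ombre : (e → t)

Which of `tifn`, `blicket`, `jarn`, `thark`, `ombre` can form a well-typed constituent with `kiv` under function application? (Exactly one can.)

tifn : (t → e) — neither side's domain matches the other.
blicket : t — neither side's domain matches the other.
jarn : (t → t) — neither side's domain matches the other.
thark — combines: kiv : (e → t) takes thark : e as argument, giving t.
ombre : (e → t) — neither side's domain matches the other.

thark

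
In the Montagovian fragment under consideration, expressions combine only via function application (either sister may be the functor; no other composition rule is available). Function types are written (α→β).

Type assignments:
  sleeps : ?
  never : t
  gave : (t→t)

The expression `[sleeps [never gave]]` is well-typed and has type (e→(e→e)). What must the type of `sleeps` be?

[sleeps [never gave]] is required to be (e→(e→e)). [never gave] : t cannot yield (e→(e→e)) as functor, so sleeps : (t→(e→(e→e))).

(t→(e→(e→e)))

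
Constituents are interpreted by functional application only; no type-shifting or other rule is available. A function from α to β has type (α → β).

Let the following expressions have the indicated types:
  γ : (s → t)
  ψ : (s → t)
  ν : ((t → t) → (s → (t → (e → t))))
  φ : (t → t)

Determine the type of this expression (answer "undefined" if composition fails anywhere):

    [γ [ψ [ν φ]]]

At [ν φ], ν : ((t → t) → (s → (t → (e → t)))) takes φ : (t → t), giving (s → (t → (e → t))).
[ψ [ν φ]]: (s → t) and (s → (t → (e → t))) cannot combine by function application — type clash.

undefined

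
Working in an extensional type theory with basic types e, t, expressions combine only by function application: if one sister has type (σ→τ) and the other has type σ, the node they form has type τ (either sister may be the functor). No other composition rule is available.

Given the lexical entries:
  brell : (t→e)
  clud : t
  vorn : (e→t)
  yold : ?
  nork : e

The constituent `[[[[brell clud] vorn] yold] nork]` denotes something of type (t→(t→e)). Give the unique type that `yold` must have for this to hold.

For [[[[brell clud] vorn] yold] nork] to have type (t→(t→e)) with nork of type e, [[[brell clud] vorn] yold] must be the function: [[[brell clud] vorn] yold] : (e→(t→(t→e))).
For [[[brell clud] vorn] yold] to have type (e→(t→(t→e))) with [[brell clud] vorn] of type t, yold must be the function: yold : (t→(e→(t→(t→e)))).

(t→(e→(t→(t→e))))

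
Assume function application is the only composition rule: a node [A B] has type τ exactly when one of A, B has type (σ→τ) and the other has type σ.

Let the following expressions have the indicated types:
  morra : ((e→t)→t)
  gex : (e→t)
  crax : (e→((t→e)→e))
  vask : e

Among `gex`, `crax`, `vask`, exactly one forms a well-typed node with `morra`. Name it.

gex — combines: morra : ((e→t)→t) takes gex : (e→t) as argument, giving t.
crax : (e→((t→e)→e)) — morra needs (e→t); crax needs e; neither fits.
vask : e — morra needs (e→t); vask needs nothing (atomic); neither fits.

gex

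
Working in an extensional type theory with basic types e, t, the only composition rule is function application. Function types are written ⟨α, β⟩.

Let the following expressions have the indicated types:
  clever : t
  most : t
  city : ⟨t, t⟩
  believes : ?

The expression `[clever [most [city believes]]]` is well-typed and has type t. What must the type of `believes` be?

⟨⟨t, t⟩, ⟨t, ⟨t, t⟩⟩⟩

At [clever [most [city believes]]] (required: t): clever is t, which is not a function with range t; hence [most [city believes]] is the functor — type ⟨t, t⟩.
At [most [city believes]] (required: ⟨t, t⟩): most is t, which is not a function with range ⟨t, t⟩; hence [city believes] is the functor — type ⟨t, ⟨t, t⟩⟩.
At [city believes] (required: ⟨t, ⟨t, t⟩⟩): city is ⟨t, t⟩, which is not a function with range ⟨t, ⟨t, t⟩⟩; hence believes is the functor — type ⟨⟨t, t⟩, ⟨t, ⟨t, t⟩⟩⟩.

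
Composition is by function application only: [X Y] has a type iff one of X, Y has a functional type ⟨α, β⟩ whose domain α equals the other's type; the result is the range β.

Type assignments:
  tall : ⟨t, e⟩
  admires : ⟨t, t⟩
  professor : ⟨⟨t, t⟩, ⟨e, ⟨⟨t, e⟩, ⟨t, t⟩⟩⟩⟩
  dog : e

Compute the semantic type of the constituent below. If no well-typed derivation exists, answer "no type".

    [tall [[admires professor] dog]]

[admires professor]: ⟨⟨t, t⟩, ⟨e, ⟨⟨t, e⟩, ⟨t, t⟩⟩⟩⟩ applied to ⟨t, t⟩ yields ⟨e, ⟨⟨t, e⟩, ⟨t, t⟩⟩⟩.
[[admires professor] dog]: ⟨e, ⟨⟨t, e⟩, ⟨t, t⟩⟩⟩ applied to e yields ⟨⟨t, e⟩, ⟨t, t⟩⟩.
[tall [[admires professor] dog]]: ⟨⟨t, e⟩, ⟨t, t⟩⟩ applied to ⟨t, e⟩ yields ⟨t, t⟩.

⟨t, t⟩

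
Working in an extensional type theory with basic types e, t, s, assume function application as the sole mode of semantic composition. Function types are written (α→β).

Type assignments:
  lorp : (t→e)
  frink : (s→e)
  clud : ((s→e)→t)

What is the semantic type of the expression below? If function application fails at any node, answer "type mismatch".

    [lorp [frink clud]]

e

At [frink clud], clud : ((s→e)→t) takes frink : (s→e), giving t.
At [lorp [frink clud]], lorp : (t→e) takes [frink clud] : t, giving e.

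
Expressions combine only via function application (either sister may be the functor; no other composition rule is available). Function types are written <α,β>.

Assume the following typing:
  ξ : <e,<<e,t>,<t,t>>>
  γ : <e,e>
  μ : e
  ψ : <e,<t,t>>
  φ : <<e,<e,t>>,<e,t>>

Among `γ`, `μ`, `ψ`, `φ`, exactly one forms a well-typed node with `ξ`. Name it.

γ : <e,e> — neither side's domain matches the other.
μ — combines: ξ : <e,<<e,t>,<t,t>>> takes μ : e as argument, giving <<e,t>,<t,t>>.
ψ : <e,<t,t>> — neither side's domain matches the other.
φ : <<e,<e,t>>,<e,t>> — neither side's domain matches the other.

μ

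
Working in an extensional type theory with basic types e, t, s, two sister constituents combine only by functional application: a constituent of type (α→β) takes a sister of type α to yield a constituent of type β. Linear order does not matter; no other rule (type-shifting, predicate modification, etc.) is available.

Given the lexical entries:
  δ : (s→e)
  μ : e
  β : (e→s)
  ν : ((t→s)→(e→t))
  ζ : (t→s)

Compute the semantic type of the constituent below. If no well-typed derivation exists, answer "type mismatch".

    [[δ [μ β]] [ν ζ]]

t

[μ β]: (e→s) applied to e yields s.
[δ [μ β]]: (s→e) applied to s yields e.
[ν ζ]: ((t→s)→(e→t)) applied to (t→s) yields (e→t).
[[δ [μ β]] [ν ζ]]: (e→t) applied to e yields t.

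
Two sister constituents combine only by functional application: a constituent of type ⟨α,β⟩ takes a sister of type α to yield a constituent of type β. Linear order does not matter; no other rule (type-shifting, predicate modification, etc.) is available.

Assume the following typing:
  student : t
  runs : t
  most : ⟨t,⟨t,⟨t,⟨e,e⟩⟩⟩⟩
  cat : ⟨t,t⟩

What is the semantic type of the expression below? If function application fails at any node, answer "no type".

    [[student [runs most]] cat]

no type

[runs most] — most of type ⟨t,⟨t,⟨t,⟨e,e⟩⟩⟩⟩ combines with runs of type t: type ⟨t,⟨t,⟨e,e⟩⟩⟩.
[student [runs most]] — [runs most] of type ⟨t,⟨t,⟨e,e⟩⟩⟩ combines with student of type t: type ⟨t,⟨e,e⟩⟩.
[[student [runs most]] cat]: ⟨t,⟨e,e⟩⟩ and ⟨t,t⟩ cannot combine by function application — type clash.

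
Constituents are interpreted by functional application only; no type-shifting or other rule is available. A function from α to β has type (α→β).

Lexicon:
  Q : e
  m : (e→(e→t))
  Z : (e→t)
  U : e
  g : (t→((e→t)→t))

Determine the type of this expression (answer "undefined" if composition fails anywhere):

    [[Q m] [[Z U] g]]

[Q m]: (e→(e→t)) applied to e yields (e→t).
[Z U]: (e→t) applied to e yields t.
[[Z U] g]: (t→((e→t)→t)) applied to t yields ((e→t)→t).
[[Q m] [[Z U] g]]: ((e→t)→t) applied to (e→t) yields t.

t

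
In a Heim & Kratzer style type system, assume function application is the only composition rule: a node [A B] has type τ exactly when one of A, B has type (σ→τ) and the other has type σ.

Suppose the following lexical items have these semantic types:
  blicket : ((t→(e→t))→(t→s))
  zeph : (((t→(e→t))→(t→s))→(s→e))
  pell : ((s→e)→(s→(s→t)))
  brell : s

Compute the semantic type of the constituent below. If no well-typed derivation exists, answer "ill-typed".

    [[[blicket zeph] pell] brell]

[blicket zeph]: (((t→(e→t))→(t→s))→(s→e)) applied to ((t→(e→t))→(t→s)) yields (s→e).
[[blicket zeph] pell]: ((s→e)→(s→(s→t))) applied to (s→e) yields (s→(s→t)).
[[[blicket zeph] pell] brell]: (s→(s→t)) applied to s yields (s→t).

(s→t)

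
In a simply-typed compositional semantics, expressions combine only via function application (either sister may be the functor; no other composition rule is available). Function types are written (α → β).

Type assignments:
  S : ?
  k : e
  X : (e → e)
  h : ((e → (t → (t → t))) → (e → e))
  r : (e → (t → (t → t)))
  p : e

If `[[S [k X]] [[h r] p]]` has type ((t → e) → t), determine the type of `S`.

(e → (e → ((t → e) → t)))

At [[S [k X]] [[h r] p]] (required: ((t → e) → t)): [[h r] p] is e, which is not a function with range ((t → e) → t); hence [S [k X]] is the functor — type (e → ((t → e) → t)).
At [S [k X]] (required: (e → ((t → e) → t))): [k X] is e, which is not a function with range (e → ((t → e) → t)); hence S is the functor — type (e → (e → ((t → e) → t))).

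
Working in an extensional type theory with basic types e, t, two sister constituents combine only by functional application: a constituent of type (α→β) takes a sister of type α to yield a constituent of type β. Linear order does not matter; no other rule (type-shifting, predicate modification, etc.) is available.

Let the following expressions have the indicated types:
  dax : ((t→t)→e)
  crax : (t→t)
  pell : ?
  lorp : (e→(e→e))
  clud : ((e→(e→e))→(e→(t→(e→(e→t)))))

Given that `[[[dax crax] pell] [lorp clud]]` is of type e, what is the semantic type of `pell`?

[[[dax crax] pell] [lorp clud]] is required to be e. [lorp clud] : (e→(t→(e→(e→t)))) cannot yield e as functor, so [[dax crax] pell] : ((e→(t→(e→(e→t))))→e).
[[dax crax] pell] is required to be ((e→(t→(e→(e→t))))→e). [dax crax] : e cannot yield ((e→(t→(e→(e→t))))→e) as functor, so pell : (e→((e→(t→(e→(e→t))))→e)).

(e→((e→(t→(e→(e→t))))→e))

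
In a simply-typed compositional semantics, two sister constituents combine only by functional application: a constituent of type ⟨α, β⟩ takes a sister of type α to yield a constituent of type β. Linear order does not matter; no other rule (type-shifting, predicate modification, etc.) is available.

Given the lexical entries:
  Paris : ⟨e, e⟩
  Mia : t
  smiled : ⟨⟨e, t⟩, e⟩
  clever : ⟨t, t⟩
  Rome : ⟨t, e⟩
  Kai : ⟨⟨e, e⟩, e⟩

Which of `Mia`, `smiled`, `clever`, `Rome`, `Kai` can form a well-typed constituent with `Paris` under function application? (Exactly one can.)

Mia : t — Paris needs e; Mia needs nothing (atomic); neither fits.
smiled : ⟨⟨e, t⟩, e⟩ — Paris needs e; smiled needs ⟨e, t⟩; neither fits.
clever : ⟨t, t⟩ — Paris needs e; clever needs t; neither fits.
Rome : ⟨t, e⟩ — Paris needs e; Rome needs t; neither fits.
Kai — combines: Kai : ⟨⟨e, e⟩, e⟩ takes Paris : ⟨e, e⟩ as argument, giving e.

Kai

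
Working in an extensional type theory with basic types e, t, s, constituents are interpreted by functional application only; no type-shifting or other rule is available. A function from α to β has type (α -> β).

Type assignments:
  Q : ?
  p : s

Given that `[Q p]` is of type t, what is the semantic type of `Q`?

[Q p] is required to be t. p : s cannot yield t as functor, so Q : (s -> t).

(s -> t)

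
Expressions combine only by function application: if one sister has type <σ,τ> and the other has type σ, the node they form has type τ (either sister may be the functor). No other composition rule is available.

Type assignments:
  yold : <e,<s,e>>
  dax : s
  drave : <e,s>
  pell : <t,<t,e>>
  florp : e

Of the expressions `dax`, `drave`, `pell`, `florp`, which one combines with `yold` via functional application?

florp

dax : s — neither side's domain matches the other.
drave : <e,s> — neither side's domain matches the other.
pell : <t,<t,e>> — neither side's domain matches the other.
florp — combines: yold : <e,<s,e>> takes florp : e as argument, giving <s,e>.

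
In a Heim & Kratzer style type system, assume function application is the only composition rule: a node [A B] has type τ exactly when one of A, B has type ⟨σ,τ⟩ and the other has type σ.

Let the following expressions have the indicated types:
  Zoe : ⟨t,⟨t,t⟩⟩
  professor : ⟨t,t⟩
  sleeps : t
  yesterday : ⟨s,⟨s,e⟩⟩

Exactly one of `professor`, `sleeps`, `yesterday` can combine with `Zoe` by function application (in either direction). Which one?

professor : ⟨t,t⟩ — neither side's domain matches the other.
sleeps — combines: Zoe : ⟨t,⟨t,t⟩⟩ takes sleeps : t as argument, giving ⟨t,t⟩.
yesterday : ⟨s,⟨s,e⟩⟩ — neither side's domain matches the other.

sleeps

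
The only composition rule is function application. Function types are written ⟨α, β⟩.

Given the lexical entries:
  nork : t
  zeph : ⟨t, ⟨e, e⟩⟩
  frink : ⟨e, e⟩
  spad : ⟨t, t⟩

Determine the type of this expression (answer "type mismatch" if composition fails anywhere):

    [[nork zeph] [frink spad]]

type mismatch

At [nork zeph], zeph : ⟨t, ⟨e, e⟩⟩ takes nork : t, giving ⟨e, e⟩.
[frink spad]: ⟨e, e⟩ with ⟨t, t⟩ — neither is a function whose domain matches the other; composition fails here.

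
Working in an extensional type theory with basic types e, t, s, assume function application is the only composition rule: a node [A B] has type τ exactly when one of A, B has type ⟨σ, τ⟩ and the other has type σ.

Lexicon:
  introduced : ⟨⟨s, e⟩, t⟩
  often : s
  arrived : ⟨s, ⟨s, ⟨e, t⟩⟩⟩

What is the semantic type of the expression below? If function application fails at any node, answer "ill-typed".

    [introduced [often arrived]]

[often arrived] — arrived of type ⟨s, ⟨s, ⟨e, t⟩⟩⟩ combines with often of type s: type ⟨s, ⟨e, t⟩⟩.
At [introduced [often arrived]]: neither ⟨⟨s, e⟩, t⟩ nor ⟨s, ⟨e, t⟩⟩ can take the other as argument; the node is ill-typed.

ill-typed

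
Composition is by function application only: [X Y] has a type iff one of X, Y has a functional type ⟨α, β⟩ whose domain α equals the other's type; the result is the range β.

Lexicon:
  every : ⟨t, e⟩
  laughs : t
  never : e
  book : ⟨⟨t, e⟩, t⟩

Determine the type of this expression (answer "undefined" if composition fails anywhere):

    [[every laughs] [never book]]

undefined

At [every laughs], every : ⟨t, e⟩ takes laughs : t, giving e.
[never book]: e with ⟨⟨t, e⟩, t⟩ — neither is a function whose domain matches the other; composition fails here.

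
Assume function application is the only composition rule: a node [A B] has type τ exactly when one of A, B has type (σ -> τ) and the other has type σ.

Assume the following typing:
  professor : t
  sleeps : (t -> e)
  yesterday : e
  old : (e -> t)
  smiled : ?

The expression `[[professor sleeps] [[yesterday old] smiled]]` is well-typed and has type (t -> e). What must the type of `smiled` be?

(t -> (e -> (t -> e)))

[[professor sleeps] [[yesterday old] smiled]] must have type (t -> e). The sister [professor sleeps] has type e; that is not a function onto (t -> e), so [[yesterday old] smiled] must be the functor, of type (e -> (t -> e)).
[[yesterday old] smiled] must have type (e -> (t -> e)). The sister [yesterday old] has type t; that is not a function onto (e -> (t -> e)), so smiled must be the functor, of type (t -> (e -> (t -> e))).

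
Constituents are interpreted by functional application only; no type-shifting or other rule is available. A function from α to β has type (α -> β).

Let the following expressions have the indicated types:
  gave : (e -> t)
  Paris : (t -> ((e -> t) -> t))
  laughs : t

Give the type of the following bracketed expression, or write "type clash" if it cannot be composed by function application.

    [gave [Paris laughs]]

[Paris laughs]: Paris is (t -> ((e -> t) -> t)), laughs is t; result ((e -> t) -> t).
[gave [Paris laughs]]: [Paris laughs] is ((e -> t) -> t), gave is (e -> t); result t.

t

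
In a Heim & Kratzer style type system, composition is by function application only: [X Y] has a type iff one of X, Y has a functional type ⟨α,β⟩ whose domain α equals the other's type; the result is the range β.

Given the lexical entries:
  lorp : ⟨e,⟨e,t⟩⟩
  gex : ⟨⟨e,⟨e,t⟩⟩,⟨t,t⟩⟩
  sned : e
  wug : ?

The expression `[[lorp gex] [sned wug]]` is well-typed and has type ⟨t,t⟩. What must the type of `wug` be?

⟨e,⟨⟨t,t⟩,⟨t,t⟩⟩⟩

For [[lorp gex] [sned wug]] to have type ⟨t,t⟩ with [lorp gex] of type ⟨t,t⟩, [sned wug] must be the function: [sned wug] : ⟨⟨t,t⟩,⟨t,t⟩⟩.
For [sned wug] to have type ⟨⟨t,t⟩,⟨t,t⟩⟩ with sned of type e, wug must be the function: wug : ⟨e,⟨⟨t,t⟩,⟨t,t⟩⟩⟩.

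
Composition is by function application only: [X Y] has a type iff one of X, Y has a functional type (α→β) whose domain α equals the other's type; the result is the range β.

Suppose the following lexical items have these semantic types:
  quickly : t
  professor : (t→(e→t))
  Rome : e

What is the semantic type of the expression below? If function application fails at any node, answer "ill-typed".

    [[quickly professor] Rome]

t

[quickly professor]: (t→(e→t)) applied to t yields (e→t).
[[quickly professor] Rome]: (e→t) applied to e yields t.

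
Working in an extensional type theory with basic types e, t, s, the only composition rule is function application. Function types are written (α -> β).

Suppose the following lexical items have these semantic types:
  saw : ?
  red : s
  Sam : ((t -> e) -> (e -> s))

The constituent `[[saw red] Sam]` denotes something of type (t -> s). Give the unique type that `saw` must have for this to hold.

(s -> (((t -> e) -> (e -> s)) -> (t -> s)))

[[saw red] Sam] must have type (t -> s). The sister Sam has type ((t -> e) -> (e -> s)); that is not a function onto (t -> s), so [saw red] must be the functor, of type (((t -> e) -> (e -> s)) -> (t -> s)).
[saw red] must have type (((t -> e) -> (e -> s)) -> (t -> s)). The sister red has type s; that is not a function onto (((t -> e) -> (e -> s)) -> (t -> s)), so saw must be the functor, of type (s -> (((t -> e) -> (e -> s)) -> (t -> s))).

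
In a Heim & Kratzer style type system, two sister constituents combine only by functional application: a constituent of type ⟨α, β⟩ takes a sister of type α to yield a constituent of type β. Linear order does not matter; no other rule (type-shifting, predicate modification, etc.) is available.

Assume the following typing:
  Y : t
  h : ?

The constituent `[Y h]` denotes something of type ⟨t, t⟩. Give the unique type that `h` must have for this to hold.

For [Y h] to have type ⟨t, t⟩ with Y of type t, h must be the function: h : ⟨t, ⟨t, t⟩⟩.

⟨t, ⟨t, t⟩⟩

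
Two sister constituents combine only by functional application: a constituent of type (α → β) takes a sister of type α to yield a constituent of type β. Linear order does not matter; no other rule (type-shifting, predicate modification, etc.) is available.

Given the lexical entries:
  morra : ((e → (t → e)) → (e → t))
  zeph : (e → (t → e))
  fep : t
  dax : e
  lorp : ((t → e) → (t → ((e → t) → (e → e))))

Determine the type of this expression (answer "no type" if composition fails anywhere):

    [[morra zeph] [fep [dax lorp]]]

At [morra zeph], morra : ((e → (t → e)) → (e → t)) takes zeph : (e → (t → e)), giving (e → t).
[dax lorp]: e with ((t → e) → (t → ((e → t) → (e → e)))) — neither is a function whose domain matches the other; composition fails here.

no type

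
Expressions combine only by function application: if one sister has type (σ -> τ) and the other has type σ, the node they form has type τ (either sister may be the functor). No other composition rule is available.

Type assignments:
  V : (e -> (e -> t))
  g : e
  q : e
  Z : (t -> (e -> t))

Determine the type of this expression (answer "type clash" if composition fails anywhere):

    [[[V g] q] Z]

(e -> t)

At [V g], V : (e -> (e -> t)) takes g : e, giving (e -> t).
At [[V g] q], [V g] : (e -> t) takes q : e, giving t.
At [[[V g] q] Z], Z : (t -> (e -> t)) takes [[V g] q] : t, giving (e -> t).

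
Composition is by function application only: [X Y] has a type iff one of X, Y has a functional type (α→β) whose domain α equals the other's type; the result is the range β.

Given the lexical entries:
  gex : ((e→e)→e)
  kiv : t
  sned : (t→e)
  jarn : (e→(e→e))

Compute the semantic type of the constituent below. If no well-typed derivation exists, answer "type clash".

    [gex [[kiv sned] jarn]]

[kiv sned]: (t→e) applied to t yields e.
[[kiv sned] jarn]: (e→(e→e)) applied to e yields (e→e).
[gex [[kiv sned] jarn]]: ((e→e)→e) applied to (e→e) yields e.

e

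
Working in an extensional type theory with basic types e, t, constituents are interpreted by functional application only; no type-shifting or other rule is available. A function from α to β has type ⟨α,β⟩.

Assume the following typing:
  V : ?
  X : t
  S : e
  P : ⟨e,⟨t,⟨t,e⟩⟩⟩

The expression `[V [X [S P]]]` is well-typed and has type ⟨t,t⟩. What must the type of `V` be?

⟨⟨t,e⟩,⟨t,t⟩⟩

[V [X [S P]]] must have type ⟨t,t⟩. The sister [X [S P]] has type ⟨t,e⟩; that is not a function onto ⟨t,t⟩, so V must be the functor, of type ⟨⟨t,e⟩,⟨t,t⟩⟩.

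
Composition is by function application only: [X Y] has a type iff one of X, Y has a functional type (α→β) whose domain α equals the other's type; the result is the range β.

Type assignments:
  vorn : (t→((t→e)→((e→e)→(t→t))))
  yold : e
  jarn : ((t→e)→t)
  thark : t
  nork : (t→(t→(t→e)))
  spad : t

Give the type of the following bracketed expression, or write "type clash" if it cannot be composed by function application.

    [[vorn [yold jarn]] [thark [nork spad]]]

type clash

[yold jarn]: e and ((t→e)→t) cannot combine by function application — type clash.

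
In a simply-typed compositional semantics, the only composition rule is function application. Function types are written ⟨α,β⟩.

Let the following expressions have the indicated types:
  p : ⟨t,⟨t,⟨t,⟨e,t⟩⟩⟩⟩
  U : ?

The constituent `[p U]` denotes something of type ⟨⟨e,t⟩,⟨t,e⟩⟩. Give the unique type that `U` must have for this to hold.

⟨⟨t,⟨t,⟨t,⟨e,t⟩⟩⟩⟩,⟨⟨e,t⟩,⟨t,e⟩⟩⟩

At [p U] (required: ⟨⟨e,t⟩,⟨t,e⟩⟩): p is ⟨t,⟨t,⟨t,⟨e,t⟩⟩⟩⟩, which is not a function with range ⟨⟨e,t⟩,⟨t,e⟩⟩; hence U is the functor — type ⟨⟨t,⟨t,⟨t,⟨e,t⟩⟩⟩⟩,⟨⟨e,t⟩,⟨t,e⟩⟩⟩.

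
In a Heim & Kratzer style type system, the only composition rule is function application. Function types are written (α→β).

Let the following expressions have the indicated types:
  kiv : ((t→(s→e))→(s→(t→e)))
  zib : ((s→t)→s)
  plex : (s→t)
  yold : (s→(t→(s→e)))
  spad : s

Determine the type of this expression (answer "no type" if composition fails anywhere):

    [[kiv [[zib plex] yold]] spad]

[zib plex] — zib of type ((s→t)→s) combines with plex of type (s→t): type s.
[[zib plex] yold] — yold of type (s→(t→(s→e))) combines with [zib plex] of type s: type (t→(s→e)).
[kiv [[zib plex] yold]] — kiv of type ((t→(s→e))→(s→(t→e))) combines with [[zib plex] yold] of type (t→(s→e)): type (s→(t→e)).
[[kiv [[zib plex] yold]] spad] — [kiv [[zib plex] yold]] of type (s→(t→e)) combines with spad of type s: type (t→e).

(t→e)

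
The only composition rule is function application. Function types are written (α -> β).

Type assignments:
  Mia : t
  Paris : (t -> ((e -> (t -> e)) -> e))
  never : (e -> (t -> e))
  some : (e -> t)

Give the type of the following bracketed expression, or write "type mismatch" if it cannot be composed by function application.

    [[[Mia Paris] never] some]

[Mia Paris] — Paris of type (t -> ((e -> (t -> e)) -> e)) combines with Mia of type t: type ((e -> (t -> e)) -> e).
[[Mia Paris] never] — [Mia Paris] of type ((e -> (t -> e)) -> e) combines with never of type (e -> (t -> e)): type e.
[[[Mia Paris] never] some] — some of type (e -> t) combines with [[Mia Paris] never] of type e: type t.

t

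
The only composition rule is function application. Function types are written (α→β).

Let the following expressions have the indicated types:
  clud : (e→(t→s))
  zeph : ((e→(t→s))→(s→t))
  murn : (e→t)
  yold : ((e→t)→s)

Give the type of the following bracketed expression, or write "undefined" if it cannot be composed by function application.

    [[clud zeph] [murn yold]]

[clud zeph]: ((e→(t→s))→(s→t)) applied to (e→(t→s)) yields (s→t).
[murn yold]: ((e→t)→s) applied to (e→t) yields s.
[[clud zeph] [murn yold]]: (s→t) applied to s yields t.

t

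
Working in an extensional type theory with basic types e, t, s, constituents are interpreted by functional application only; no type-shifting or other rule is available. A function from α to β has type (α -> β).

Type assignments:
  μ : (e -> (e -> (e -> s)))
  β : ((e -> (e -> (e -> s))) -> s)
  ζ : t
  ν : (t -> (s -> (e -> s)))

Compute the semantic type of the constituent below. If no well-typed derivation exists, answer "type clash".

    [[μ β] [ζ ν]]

At [μ β], β : ((e -> (e -> (e -> s))) -> s) takes μ : (e -> (e -> (e -> s))), giving s.
At [ζ ν], ν : (t -> (s -> (e -> s))) takes ζ : t, giving (s -> (e -> s)).
At [[μ β] [ζ ν]], [ζ ν] : (s -> (e -> s)) takes [μ β] : s, giving (e -> s).

(e -> s)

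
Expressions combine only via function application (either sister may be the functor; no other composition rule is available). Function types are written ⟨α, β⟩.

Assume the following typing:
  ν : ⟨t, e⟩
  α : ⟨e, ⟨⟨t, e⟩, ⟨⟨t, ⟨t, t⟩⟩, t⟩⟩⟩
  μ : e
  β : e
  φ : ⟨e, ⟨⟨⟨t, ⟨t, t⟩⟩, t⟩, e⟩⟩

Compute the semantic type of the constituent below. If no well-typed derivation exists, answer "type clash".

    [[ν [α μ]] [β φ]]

[α μ]: ⟨e, ⟨⟨t, e⟩, ⟨⟨t, ⟨t, t⟩⟩, t⟩⟩⟩ applied to e yields ⟨⟨t, e⟩, ⟨⟨t, ⟨t, t⟩⟩, t⟩⟩.
[ν [α μ]]: ⟨⟨t, e⟩, ⟨⟨t, ⟨t, t⟩⟩, t⟩⟩ applied to ⟨t, e⟩ yields ⟨⟨t, ⟨t, t⟩⟩, t⟩.
[β φ]: ⟨e, ⟨⟨⟨t, ⟨t, t⟩⟩, t⟩, e⟩⟩ applied to e yields ⟨⟨⟨t, ⟨t, t⟩⟩, t⟩, e⟩.
[[ν [α μ]] [β φ]]: ⟨⟨⟨t, ⟨t, t⟩⟩, t⟩, e⟩ applied to ⟨⟨t, ⟨t, t⟩⟩, t⟩ yields e.

e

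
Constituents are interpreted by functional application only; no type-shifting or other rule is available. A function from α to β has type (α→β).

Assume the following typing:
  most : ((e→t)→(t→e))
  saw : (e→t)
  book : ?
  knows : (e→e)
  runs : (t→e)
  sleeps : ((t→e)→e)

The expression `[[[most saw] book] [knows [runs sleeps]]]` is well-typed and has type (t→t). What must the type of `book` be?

[[[most saw] book] [knows [runs sleeps]]] must have type (t→t). The sister [knows [runs sleeps]] has type e; that is not a function onto (t→t), so [[most saw] book] must be the functor, of type (e→(t→t)).
[[most saw] book] must have type (e→(t→t)). The sister [most saw] has type (t→e); that is not a function onto (e→(t→t)), so book must be the functor, of type ((t→e)→(e→(t→t))).

((t→e)→(e→(t→t)))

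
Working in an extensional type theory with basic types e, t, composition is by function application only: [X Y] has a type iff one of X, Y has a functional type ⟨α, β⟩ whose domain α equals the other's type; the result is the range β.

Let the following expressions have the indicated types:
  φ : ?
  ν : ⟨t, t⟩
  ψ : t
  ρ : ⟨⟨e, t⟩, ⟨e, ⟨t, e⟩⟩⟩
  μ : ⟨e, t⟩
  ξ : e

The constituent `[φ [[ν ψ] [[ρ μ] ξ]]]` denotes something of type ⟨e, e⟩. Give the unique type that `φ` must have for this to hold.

⟨e, ⟨e, e⟩⟩

At [φ [[ν ψ] [[ρ μ] ξ]]] (required: ⟨e, e⟩): [[ν ψ] [[ρ μ] ξ]] is e, which is not a function with range ⟨e, e⟩; hence φ is the functor — type ⟨e, ⟨e, e⟩⟩.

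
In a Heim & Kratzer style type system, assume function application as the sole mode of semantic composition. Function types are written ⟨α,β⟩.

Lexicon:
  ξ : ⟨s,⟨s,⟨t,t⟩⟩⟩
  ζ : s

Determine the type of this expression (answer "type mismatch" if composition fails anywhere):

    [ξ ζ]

⟨s,⟨t,t⟩⟩

At [ξ ζ], ξ : ⟨s,⟨s,⟨t,t⟩⟩⟩ takes ζ : s, giving ⟨s,⟨t,t⟩⟩.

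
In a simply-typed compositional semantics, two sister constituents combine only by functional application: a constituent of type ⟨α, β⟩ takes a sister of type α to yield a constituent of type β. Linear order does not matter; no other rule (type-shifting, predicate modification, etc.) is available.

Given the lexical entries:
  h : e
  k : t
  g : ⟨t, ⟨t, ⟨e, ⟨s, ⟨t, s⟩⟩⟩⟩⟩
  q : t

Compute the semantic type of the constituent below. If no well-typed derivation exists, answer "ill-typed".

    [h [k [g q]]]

⟨s, ⟨t, s⟩⟩

[g q]: ⟨t, ⟨t, ⟨e, ⟨s, ⟨t, s⟩⟩⟩⟩⟩ applied to t yields ⟨t, ⟨e, ⟨s, ⟨t, s⟩⟩⟩⟩.
[k [g q]]: ⟨t, ⟨e, ⟨s, ⟨t, s⟩⟩⟩⟩ applied to t yields ⟨e, ⟨s, ⟨t, s⟩⟩⟩.
[h [k [g q]]]: ⟨e, ⟨s, ⟨t, s⟩⟩⟩ applied to e yields ⟨s, ⟨t, s⟩⟩.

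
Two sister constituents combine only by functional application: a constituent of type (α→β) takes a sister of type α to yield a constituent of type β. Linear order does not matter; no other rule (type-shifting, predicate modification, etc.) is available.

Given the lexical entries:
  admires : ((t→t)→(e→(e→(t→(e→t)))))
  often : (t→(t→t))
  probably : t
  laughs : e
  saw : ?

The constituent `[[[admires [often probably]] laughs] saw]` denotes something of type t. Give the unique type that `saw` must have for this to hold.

((e→(t→(e→t)))→t)

At [[[admires [often probably]] laughs] saw] (required: t): [[admires [often probably]] laughs] is (e→(t→(e→t))), which is not a function with range t; hence saw is the functor — type ((e→(t→(e→t)))→t).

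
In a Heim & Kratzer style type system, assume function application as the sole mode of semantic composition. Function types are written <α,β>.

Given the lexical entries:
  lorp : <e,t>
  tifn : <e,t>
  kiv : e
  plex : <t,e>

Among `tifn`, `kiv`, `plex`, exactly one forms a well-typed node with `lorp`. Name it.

tifn : <e,t> — lorp needs e; tifn needs e; neither fits.
kiv — combines: lorp : <e,t> takes kiv : e as argument, giving t.
plex : <t,e> — lorp needs e; plex needs t; neither fits.

kiv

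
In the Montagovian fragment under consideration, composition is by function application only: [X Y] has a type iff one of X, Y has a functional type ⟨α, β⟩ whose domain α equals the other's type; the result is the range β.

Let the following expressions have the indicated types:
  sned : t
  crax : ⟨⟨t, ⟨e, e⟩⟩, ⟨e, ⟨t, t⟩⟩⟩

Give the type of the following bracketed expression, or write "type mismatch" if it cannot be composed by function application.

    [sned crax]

[sned crax]: t and ⟨⟨t, ⟨e, e⟩⟩, ⟨e, ⟨t, t⟩⟩⟩ cannot combine by function application — type clash.

type mismatch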